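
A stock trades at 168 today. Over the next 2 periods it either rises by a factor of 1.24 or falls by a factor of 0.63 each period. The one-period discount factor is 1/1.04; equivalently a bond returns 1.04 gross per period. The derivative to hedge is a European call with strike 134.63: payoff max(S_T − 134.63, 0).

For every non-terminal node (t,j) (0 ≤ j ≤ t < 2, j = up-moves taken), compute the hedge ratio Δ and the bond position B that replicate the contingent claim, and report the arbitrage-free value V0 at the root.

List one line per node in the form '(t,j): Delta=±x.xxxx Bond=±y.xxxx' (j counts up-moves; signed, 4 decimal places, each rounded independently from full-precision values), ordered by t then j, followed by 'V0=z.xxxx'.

No-arbitrage ⇒ martingale measure with p* = (R−d)/(u−d) = 0.6721.
At expiry t=2: V(2,0)=0.0000, V(2,1)=0.0000, V(2,2)=123.6868
Node (1,0) S=105.8400: V=(p*·0.0000+(1−p*)·0.0000)/1.04=0.0000; Δ=(0.0000−0.0000)/(131.2416−66.6792)=0.0000; B=V−Δ·S=0.0000
Node (1,1) S=208.3200: V=(p*·123.6868+(1−p*)·0.0000)/1.04=79.9363; Δ=(123.6868−0.0000)/(258.3168−131.2416)=0.9733; B=V−Δ·S=-122.8289
Node (0,0) S=168.0000: V=(p*·79.9363+(1−p*)·0.0000)/1.04=51.6612; Δ=(79.9363−0.0000)/(208.3200−105.8400)=0.7800; B=V−Δ·S=-79.3819
Check: Δ(0,0)·S0 + B(0,0) = 51.6612 = V0.

(0,0): Delta=0.7800 Bond=-79.3819
(1,0): Delta=0.0000 Bond=0.0000
(1,1): Delta=0.9733 Bond=-122.8289
V0=51.6612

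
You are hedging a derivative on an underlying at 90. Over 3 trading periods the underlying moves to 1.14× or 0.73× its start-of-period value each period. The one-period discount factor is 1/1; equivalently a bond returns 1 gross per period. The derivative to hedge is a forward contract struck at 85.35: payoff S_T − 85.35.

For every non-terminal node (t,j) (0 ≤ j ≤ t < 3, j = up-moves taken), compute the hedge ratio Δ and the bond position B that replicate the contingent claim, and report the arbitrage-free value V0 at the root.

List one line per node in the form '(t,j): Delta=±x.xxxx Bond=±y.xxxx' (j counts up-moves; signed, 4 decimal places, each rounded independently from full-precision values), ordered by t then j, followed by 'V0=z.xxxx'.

(0,0): Delta=1.0000 Bond=-85.3500
(1,0): Delta=1.0000 Bond=-85.3500
(1,1): Delta=1.0000 Bond=-85.3500
(2,0): Delta=1.0000 Bond=-85.3500
(2,1): Delta=1.0000 Bond=-85.3500
(2,2): Delta=1.0000 Bond=-85.3500
V0=4.6500

The replicating-portfolio and risk-neutral prices coincide; use p* = (1−0.73)/(1.14−0.73) = 0.6585 for the latter.
Payoff layer (t=3): V(3,0)=-50.3385, V(3,1)=-30.6745, V(3,2)=0.0337, V(3,3)=47.9890
  t=2,j=0: stock 47.9610 → up 54.6755 (V=-30.6745), down 35.0115 (V=-50.3385). Price -37.3890; hedge Δ=1.0000, bond B=-85.3500.
  t=2,j=1: stock 74.8980 → up 85.3837 (V=0.0337), down 54.6755 (V=-30.6745). Price -10.4520; hedge Δ=1.0000, bond B=-85.3500.
  t=2,j=2: stock 116.9640 → up 133.3390 (V=47.9890), down 85.3837 (V=0.0337). Price 31.6140; hedge Δ=1.0000, bond B=-85.3500.
  t=1,j=0: stock 65.7000 → up 74.8980 (V=-10.4520), down 47.9610 (V=-37.3890). Price -19.6500; hedge Δ=1.0000, bond B=-85.3500.
  t=1,j=1: stock 102.6000 → up 116.9640 (V=31.6140), down 74.8980 (V=-10.4520). Price 17.2500; hedge Δ=1.0000, bond B=-85.3500.
  t=0,j=0: stock 90.0000 → up 102.6000 (V=17.2500), down 65.7000 (V=-19.6500). Price 4.6500; hedge Δ=1.0000, bond B=-85.3500.
Self-financing check: at every node Δ·S+B equals the discounted successor values.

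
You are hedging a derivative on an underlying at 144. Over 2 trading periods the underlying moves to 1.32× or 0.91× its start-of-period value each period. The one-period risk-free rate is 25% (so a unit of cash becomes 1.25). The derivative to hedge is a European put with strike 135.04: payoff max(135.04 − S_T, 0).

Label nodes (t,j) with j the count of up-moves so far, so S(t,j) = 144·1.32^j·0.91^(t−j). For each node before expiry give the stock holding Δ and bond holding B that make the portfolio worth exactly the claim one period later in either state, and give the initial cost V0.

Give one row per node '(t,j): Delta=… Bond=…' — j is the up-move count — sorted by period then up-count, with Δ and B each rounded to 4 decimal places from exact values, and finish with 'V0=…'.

(0,0): Delta=-0.0365 Bond=5.5560
(1,0): Delta=-0.2940 Bond=40.6782
(1,1): Delta=0.0000 Bond=0.0000
V0=0.2946

Since d<R<u, set p* = (R−d)/(u−d) = 0.8293; price each node as the discounted p*-expectation of its children.
Payoff layer (t=2): V(2,0)=15.7936, V(2,1)=0.0000, V(2,2)=0.0000
  t=1,j=0: stock 131.0400 → up 172.9728 (V=0.0000), down 119.2464 (V=15.7936). Price 2.1572; hedge Δ=-0.2940, bond B=40.6782.
  t=1,j=1: stock 190.0800 → up 250.9056 (V=0.0000), down 172.9728 (V=0.0000). Price 0.0000; hedge Δ=0.0000, bond B=0.0000.
  t=0,j=0: stock 144.0000 → up 190.0800 (V=0.0000), down 131.0400 (V=2.1572). Price 0.2946; hedge Δ=-0.0365, bond B=5.5560.
Root portfolio cost Δ·144+B reproduces V0=0.2946.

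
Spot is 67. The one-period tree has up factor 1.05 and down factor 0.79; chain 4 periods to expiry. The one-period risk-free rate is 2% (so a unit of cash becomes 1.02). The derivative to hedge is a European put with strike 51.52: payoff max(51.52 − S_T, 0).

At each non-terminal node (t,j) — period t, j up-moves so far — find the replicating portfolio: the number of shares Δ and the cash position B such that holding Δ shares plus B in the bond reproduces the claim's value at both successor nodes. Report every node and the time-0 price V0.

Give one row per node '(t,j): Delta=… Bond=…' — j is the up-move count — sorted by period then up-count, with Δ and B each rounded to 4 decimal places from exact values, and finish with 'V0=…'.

(0,0): Delta=-0.1019 Bond=7.2317
(1,0): Delta=-0.4669 Bond=26.6958
(1,1): Delta=-0.0661 Bond=4.8564
(2,0): Delta=-1.0000 Bond=49.5194
(2,1): Delta=-0.4146 Bond=24.3223
(2,2): Delta=-0.0319 Bond=2.4272
(3,0): Delta=-1.0000 Bond=50.5098
(3,1): Delta=-1.0000 Bond=50.5098
(3,2): Delta=-0.3572 Bond=21.4565
(3,3): Delta=0.0000 Bond=0.0000
V0=0.4017

Under the risk-neutral measure, an up-move has probability p* = (R−d)/(u−d) = 0.8846 and values discount at R = 1.02.
At expiry t=4: V(4,0)=25.4234, V(4,1)=16.8347, V(4,2)=5.4193, V(4,3)=0.0000, V(4,4)=0.0000
  t=3,j=0: stock 33.0336 → up 34.6853 (V=16.8347), down 26.0966 (V=25.4234). Price 17.4762; hedge Δ=-1.0000, bond B=50.5098.
  t=3,j=1: stock 43.9054 → up 46.1007 (V=5.4193), down 34.6853 (V=16.8347). Price 6.6044; hedge Δ=-1.0000, bond B=50.5098.
  t=3,j=2: stock 58.3553 → up 61.2731 (V=0.0000), down 46.1007 (V=5.4193). Price 0.6130; hedge Δ=-0.3572, bond B=21.4565.
  t=3,j=3: stock 77.5609 → up 81.4389 (V=0.0000), down 61.2731 (V=0.0000). Price 0.0000; hedge Δ=0.0000, bond B=0.0000.
  t=2,j=0: stock 41.8147 → up 43.9054 (V=6.6044), down 33.0336 (V=17.4762). Price 7.7047; hedge Δ=-1.0000, bond B=49.5194.
  t=2,j=1: stock 55.5765 → up 58.3553 (V=0.6130), down 43.9054 (V=6.6044). Price 1.2788; hedge Δ=-0.4146, bond B=24.3223.
  t=2,j=2: stock 73.8675 → up 77.5609 (V=0.0000), down 58.3553 (V=0.6130). Price 0.0693; hedge Δ=-0.0319, bond B=2.4272.
  t=1,j=0: stock 52.9300 → up 55.5765 (V=1.2788), down 41.8147 (V=7.7047). Price 1.9806; hedge Δ=-0.4669, bond B=26.6958.
  t=1,j=1: stock 70.3500 → up 73.8675 (V=0.0693), down 55.5765 (V=1.2788). Price 0.2048; hedge Δ=-0.0661, bond B=4.8564.
  t=0,j=0: stock 67.0000 → up 70.3500 (V=0.2048), down 52.9300 (V=1.9806). Price 0.4017; hedge Δ=-0.1019, bond B=7.2317.
Check: Δ(0,0)·S0 + B(0,0) = 0.4017 = V0.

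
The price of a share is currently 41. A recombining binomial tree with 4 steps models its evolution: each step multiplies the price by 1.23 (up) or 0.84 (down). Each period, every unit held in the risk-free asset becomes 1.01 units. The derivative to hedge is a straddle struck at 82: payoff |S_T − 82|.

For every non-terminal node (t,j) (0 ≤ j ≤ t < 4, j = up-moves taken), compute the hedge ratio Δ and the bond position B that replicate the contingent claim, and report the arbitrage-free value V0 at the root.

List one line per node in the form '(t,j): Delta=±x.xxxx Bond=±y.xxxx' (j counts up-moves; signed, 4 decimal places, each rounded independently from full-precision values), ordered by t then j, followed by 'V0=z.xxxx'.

(0,0): Delta=-0.8809 Bond=74.7398
(1,0): Delta=-1.0000 Bond=79.5884
(1,1): Delta=-0.7757 Bond=70.1797
(2,0): Delta=-1.0000 Bond=80.3843
(2,1): Delta=-1.0000 Bond=80.3843
(2,2): Delta=-0.5774 Bond=58.5837
(3,0): Delta=-1.0000 Bond=81.1881
(3,1): Delta=-1.0000 Bond=81.1881
(3,2): Delta=-1.0000 Bond=81.1881
(3,3): Delta=-0.2039 Bond=30.6750
V0=38.6222

Under the risk-neutral measure, an up-move has probability p* = (R−d)/(u−d) = 0.4359 and values discount at R = 1.01.
Terminal payoffs: V(4,0)=61.5873, V(4,1)=52.1099, V(4,2)=38.2324, V(4,3)=17.9117, V(4,4)=11.8435
(3,0): S=24.3009. Δ = (V_up−V_dn)/(S_up−S_dn) = (52.1099−61.5873)/(29.8901−20.4127) = -1.0000. V = [p*·52.1099 + (1−p*)·61.5873]/1.01 = 56.8873. B = V − Δ·S = 81.1881.
(3,1): S=35.5834. Δ = (V_up−V_dn)/(S_up−S_dn) = (38.2324−52.1099)/(43.7676−29.8901) = -1.0000. V = [p*·38.2324 + (1−p*)·52.1099]/1.01 = 45.6047. B = V − Δ·S = 81.1881.
(3,2): S=52.1043. Δ = (V_up−V_dn)/(S_up−S_dn) = (17.9117−38.2324)/(64.0883−43.7676) = -1.0000. V = [p*·17.9117 + (1−p*)·38.2324]/1.01 = 29.0838. B = V − Δ·S = 81.1881.
(3,3): S=76.2955. Δ = (V_up−V_dn)/(S_up−S_dn) = (11.8435−17.9117)/(93.8435−64.0883) = -0.2039. V = [p*·11.8435 + (1−p*)·17.9117]/1.01 = 15.1155. B = V − Δ·S = 30.6750.
(2,0): S=28.9296. Δ = (V_up−V_dn)/(S_up−S_dn) = (45.6047−56.8873)/(35.5834−24.3009) = -1.0000. V = [p*·45.6047 + (1−p*)·56.8873]/1.01 = 51.4547. B = V − Δ·S = 80.3843.
(2,1): S=42.3612. Δ = (V_up−V_dn)/(S_up−S_dn) = (29.0838−45.6047)/(52.1043−35.5834) = -1.0000. V = [p*·29.0838 + (1−p*)·45.6047]/1.01 = 38.0231. B = V − Δ·S = 80.3843.
(2,2): S=62.0289. Δ = (V_up−V_dn)/(S_up−S_dn) = (15.1155−29.0838)/(76.2955−52.1043) = -0.5774. V = [p*·15.1155 + (1−p*)·29.0838]/1.01 = 22.7674. B = V − Δ·S = 58.5837.
(1,0): S=34.4400. Δ = (V_up−V_dn)/(S_up−S_dn) = (38.0231−51.4547)/(42.3612−28.9296) = -1.0000. V = [p*·38.0231 + (1−p*)·51.4547]/1.01 = 45.1484. B = V − Δ·S = 79.5884.
(1,1): S=50.4300. Δ = (V_up−V_dn)/(S_up−S_dn) = (22.7674−38.0231)/(62.0289−42.3612) = -0.7757. V = [p*·22.7674 + (1−p*)·38.0231]/1.01 = 31.0625. B = V − Δ·S = 70.1797.
(0,0): S=41.0000. Δ = (V_up−V_dn)/(S_up−S_dn) = (31.0625−45.1484)/(50.4300−34.4400) = -0.8809. V = [p*·31.0625 + (1−p*)·45.1484]/1.01 = 38.6222. B = V − Δ·S = 74.7398.
Self-financing check: at every node Δ·S+B equals the discounted successor values.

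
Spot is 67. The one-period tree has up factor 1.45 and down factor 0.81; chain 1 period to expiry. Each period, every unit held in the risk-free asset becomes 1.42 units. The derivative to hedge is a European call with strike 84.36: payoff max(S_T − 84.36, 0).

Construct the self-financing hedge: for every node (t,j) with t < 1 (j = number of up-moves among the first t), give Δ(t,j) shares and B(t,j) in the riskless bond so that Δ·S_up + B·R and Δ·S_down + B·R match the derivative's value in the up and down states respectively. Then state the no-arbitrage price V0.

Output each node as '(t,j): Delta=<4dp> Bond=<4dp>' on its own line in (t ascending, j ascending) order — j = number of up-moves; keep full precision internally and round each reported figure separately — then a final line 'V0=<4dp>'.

(0,0): Delta=0.2983 Bond=-11.3995
V0=8.5848

No-arbitrage ⇒ martingale measure with p* = (R−d)/(u−d) = 0.9531.
At expiry t=1: V(1,0)=0.0000, V(1,1)=12.7900
  t=0,j=0: stock 67.0000 → up 97.1500 (V=12.7900), down 54.2700 (V=0.0000). Price 8.5848; hedge Δ=0.2983, bond B=-11.3995.
Self-financing check: at every node Δ·S+B equals the discounted successor values.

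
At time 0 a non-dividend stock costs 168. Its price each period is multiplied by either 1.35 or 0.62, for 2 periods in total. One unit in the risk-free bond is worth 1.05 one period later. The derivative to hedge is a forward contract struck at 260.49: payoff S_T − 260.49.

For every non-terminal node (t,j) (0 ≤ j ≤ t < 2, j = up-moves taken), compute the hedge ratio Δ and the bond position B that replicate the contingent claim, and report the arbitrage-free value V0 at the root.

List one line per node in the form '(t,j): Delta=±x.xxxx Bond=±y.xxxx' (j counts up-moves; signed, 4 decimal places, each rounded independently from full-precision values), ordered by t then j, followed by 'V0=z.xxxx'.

(0,0): Delta=1.0000 Bond=-236.2721
(1,0): Delta=1.0000 Bond=-248.0857
(1,1): Delta=1.0000 Bond=-248.0857
V0=-68.2721

Under the risk-neutral measure, an up-move has probability p* = (R−d)/(u−d) = 0.5890 and values discount at R = 1.05.
At expiry t=2: V(2,0)=-195.9108, V(2,1)=-119.8740, V(2,2)=45.6900
  t=1,j=0: stock 104.1600 → up 140.6160 (V=-119.8740), down 64.5792 (V=-195.9108). Price -143.9257; hedge Δ=1.0000, bond B=-248.0857.
  t=1,j=1: stock 226.8000 → up 306.1800 (V=45.6900), down 140.6160 (V=-119.8740). Price -21.2857; hedge Δ=1.0000, bond B=-248.0857.
  t=0,j=0: stock 168.0000 → up 226.8000 (V=-21.2857), down 104.1600 (V=-143.9257). Price -68.2721; hedge Δ=1.0000, bond B=-236.2721.
Check: Δ(0,0)·S0 + B(0,0) = -68.2721 = V0.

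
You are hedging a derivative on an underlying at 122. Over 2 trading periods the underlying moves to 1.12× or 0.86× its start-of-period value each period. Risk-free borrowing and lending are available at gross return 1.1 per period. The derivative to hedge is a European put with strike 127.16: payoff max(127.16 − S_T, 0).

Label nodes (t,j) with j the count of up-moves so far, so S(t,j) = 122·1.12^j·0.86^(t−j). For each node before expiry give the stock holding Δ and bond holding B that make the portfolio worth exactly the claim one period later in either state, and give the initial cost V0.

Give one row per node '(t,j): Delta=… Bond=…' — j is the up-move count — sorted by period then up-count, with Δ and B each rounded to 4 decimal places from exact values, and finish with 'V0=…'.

Since d<R<u, set p* = (R−d)/(u−d) = 0.9231; price each node as the discounted p*-expectation of its children.
Terminal values V(2,·): V(2,0)=36.9288, V(2,1)=9.6496, V(2,2)=0.0000
Node (1,0) S=104.9200: V=(p*·9.6496+(1−p*)·36.9288)/1.1=10.6800; Δ=(9.6496−36.9288)/(117.5104−90.2312)=-1.0000; B=V−Δ·S=115.6000
Node (1,1) S=136.6400: V=(p*·0.0000+(1−p*)·9.6496)/1.1=0.6748; Δ=(0.0000−9.6496)/(153.0368−117.5104)=-0.2716; B=V−Δ·S=37.7886
Node (0,0) S=122.0000: V=(p*·0.6748+(1−p*)·10.6800)/1.1=1.3131; Δ=(0.6748−10.6800)/(136.6400−104.9200)=-0.3154; B=V−Δ·S=39.7947
Root portfolio cost Δ·122+B reproduces V0=1.3131.

(0,0): Delta=-0.3154 Bond=39.7947
(1,0): Delta=-1.0000 Bond=115.6000
(1,1): Delta=-0.2716 Bond=37.7886
V0=1.3131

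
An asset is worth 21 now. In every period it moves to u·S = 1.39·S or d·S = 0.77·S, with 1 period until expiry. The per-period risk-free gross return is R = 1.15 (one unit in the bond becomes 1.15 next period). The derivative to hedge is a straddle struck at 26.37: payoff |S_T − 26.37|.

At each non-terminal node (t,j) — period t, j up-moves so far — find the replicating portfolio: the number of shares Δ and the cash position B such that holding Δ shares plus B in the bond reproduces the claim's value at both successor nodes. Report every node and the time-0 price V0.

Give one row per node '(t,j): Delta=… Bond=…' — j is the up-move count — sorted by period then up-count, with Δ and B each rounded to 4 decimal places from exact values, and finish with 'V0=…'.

No-arbitrage ⇒ martingale measure with p* = (R−d)/(u−d) = 0.6129.
At expiry t=1: V(1,0)=10.2000, V(1,1)=2.8200
Node (0,0) S=21.0000: V=(p*·2.8200+(1−p*)·10.2000)/1.15=4.9363; Δ=(2.8200−10.2000)/(29.1900−16.1700)=-0.5668; B=V−Δ·S=16.8396
Check: Δ(0,0)·S0 + B(0,0) = 4.9363 = V0.

(0,0): Delta=-0.5668 Bond=16.8396
V0=4.9363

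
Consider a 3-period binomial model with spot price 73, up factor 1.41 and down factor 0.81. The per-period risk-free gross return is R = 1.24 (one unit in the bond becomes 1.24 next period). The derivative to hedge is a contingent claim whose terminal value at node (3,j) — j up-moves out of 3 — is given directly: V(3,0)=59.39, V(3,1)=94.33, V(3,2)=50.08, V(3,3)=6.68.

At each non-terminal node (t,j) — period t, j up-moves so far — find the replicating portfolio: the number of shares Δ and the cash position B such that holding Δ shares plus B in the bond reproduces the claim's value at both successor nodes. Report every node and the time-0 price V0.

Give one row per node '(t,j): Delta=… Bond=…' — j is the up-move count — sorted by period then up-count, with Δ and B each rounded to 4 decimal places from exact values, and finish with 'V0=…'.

(0,0): Delta=-0.5562 Bond=62.6047
(1,0): Delta=-0.4958 Bond=74.0620
(1,1): Delta=-0.5699 Bond=79.0405
(2,0): Delta=1.2158 Bond=9.8556
(2,1): Delta=-0.8846 Bond=124.2480
(2,2): Delta=-0.4984 Bond=87.6371
V0=22.0044

Under the risk-neutral measure, an up-move has probability p* = (R−d)/(u−d) = 0.7167 and values discount at R = 1.24.
Payoff layer (t=3): V(3,0)=59.3900, V(3,1)=94.3300, V(3,2)=50.0800, V(3,3)=6.6800
Node (2,0) S=47.8953: V=(p*·94.3300+(1−p*)·59.3900)/1.24=68.0890; Δ=(94.3300−59.3900)/(67.5324−38.7952)=1.2158; B=V−Δ·S=9.8556
Node (2,1) S=83.3733: V=(p*·50.0800+(1−p*)·94.3300)/1.24=50.4980; Δ=(50.0800−94.3300)/(117.5564−67.5324)=-0.8846; B=V−Δ·S=124.2480
Node (2,2) S=145.1313: V=(p*·6.6800+(1−p*)·50.0800)/1.24=15.3038; Δ=(6.6800−50.0800)/(204.6351−117.5564)=-0.4984; B=V−Δ·S=87.6371
Node (1,0) S=59.1300: V=(p*·50.4980+(1−p*)·68.0890)/1.24=44.7436; Δ=(50.4980−68.0890)/(83.3733−47.8953)=-0.4958; B=V−Δ·S=74.0620
Node (1,1) S=102.9300: V=(p*·15.3038+(1−p*)·50.4980)/1.24=20.3834; Δ=(15.3038−50.4980)/(145.1313−83.3733)=-0.5699; B=V−Δ·S=79.0405
Node (0,0) S=73.0000: V=(p*·20.3834+(1−p*)·44.7436)/1.24=22.0044; Δ=(20.3834−44.7436)/(102.9300−59.1300)=-0.5562; B=V−Δ·S=62.6047
Check: Δ(0,0)·S0 + B(0,0) = 22.0044 = V0.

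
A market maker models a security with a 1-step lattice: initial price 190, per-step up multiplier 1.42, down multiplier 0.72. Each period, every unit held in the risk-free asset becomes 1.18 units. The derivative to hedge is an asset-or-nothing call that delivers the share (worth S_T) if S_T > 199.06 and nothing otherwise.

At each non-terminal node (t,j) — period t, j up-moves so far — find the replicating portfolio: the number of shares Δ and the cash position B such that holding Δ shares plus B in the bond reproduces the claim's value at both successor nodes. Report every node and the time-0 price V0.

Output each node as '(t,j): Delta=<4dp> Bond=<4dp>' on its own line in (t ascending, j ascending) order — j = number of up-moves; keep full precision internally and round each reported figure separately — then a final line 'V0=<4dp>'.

(0,0): Delta=2.0286 Bond=-235.1768
V0=150.2518

Risk-neutral probability p* = (R−d)/(u−d) = (1.18−0.72)/(1.42−0.72) = 0.6571.
Payoff layer (t=1): V(1,0)=0.0000, V(1,1)=269.8000
(0,0): S=190.0000. Δ = (V_up−V_dn)/(S_up−S_dn) = (269.8000−0.0000)/(269.8000−136.8000) = 2.0286. V = [p*·269.8000 + (1−p*)·0.0000]/1.18 = 150.2518. B = V − Δ·S = -235.1768.
Root portfolio cost Δ·190+B reproduces V0=150.2518.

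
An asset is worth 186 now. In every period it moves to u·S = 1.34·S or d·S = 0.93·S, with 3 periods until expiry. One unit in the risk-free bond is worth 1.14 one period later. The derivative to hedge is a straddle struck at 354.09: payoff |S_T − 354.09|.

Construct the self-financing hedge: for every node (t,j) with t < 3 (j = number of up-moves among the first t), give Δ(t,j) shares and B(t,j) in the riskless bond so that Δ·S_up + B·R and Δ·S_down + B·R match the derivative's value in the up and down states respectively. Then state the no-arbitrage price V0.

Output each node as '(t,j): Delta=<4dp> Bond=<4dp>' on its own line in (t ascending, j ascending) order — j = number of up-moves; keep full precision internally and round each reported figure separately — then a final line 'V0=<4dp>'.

(0,0): Delta=-0.5053 Bond=163.9347
(1,0): Delta=-1.0000 Bond=272.4608
(1,1): Delta=-0.1783 Bond=105.3854
(2,0): Delta=-1.0000 Bond=310.6053
(2,1): Delta=-1.0000 Bond=310.6053
(2,2): Delta=0.3648 Bond=-61.2568
V0=69.9510

Under the risk-neutral measure, an up-move has probability p* = (R−d)/(u−d) = 0.5122 and values discount at R = 1.14.
Terminal values V(3,·): V(3,0)=204.4796, V(3,1)=138.5223, V(3,2)=43.4871, V(3,3)=93.4453
Node (2,0) S=160.8714: V=(p*·138.5223+(1−p*)·204.4796)/1.14=149.7339; Δ=(138.5223−204.4796)/(215.5677−149.6104)=-1.0000; B=V−Δ·S=310.6053
Node (2,1) S=231.7932: V=(p*·43.4871+(1−p*)·138.5223)/1.14=78.8121; Δ=(43.4871−138.5223)/(310.6029−215.5677)=-1.0000; B=V−Δ·S=310.6053
Node (2,2) S=333.9816: V=(p*·93.4453+(1−p*)·43.4871)/1.14=60.5925; Δ=(93.4453−43.4871)/(447.5353−310.6029)=0.3648; B=V−Δ·S=-61.2568
Node (1,0) S=172.9800: V=(p*·78.8121+(1−p*)·149.7339)/1.14=99.4808; Δ=(78.8121−149.7339)/(231.7932−160.8714)=-1.0000; B=V−Δ·S=272.4608
Node (1,1) S=249.2400: V=(p*·60.5925+(1−p*)·78.8121)/1.14=60.9475; Δ=(60.5925−78.8121)/(333.9816−231.7932)=-0.1783; B=V−Δ·S=105.3854
Node (0,0) S=186.0000: V=(p*·60.9475+(1−p*)·99.4808)/1.14=69.9510; Δ=(60.9475−99.4808)/(249.2400−172.9800)=-0.5053; B=V−Δ·S=163.9347
Check: Δ(0,0)·S0 + B(0,0) = 69.9510 = V0.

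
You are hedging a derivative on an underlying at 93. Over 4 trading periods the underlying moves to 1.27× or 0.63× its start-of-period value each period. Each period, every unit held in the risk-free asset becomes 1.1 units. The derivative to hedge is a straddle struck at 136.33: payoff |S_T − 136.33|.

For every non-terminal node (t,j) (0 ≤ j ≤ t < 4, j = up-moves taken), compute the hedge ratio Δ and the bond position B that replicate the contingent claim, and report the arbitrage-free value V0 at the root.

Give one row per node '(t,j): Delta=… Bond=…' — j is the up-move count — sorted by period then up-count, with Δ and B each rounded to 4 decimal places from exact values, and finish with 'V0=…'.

No-arbitrage ⇒ martingale measure with p* = (R−d)/(u−d) = 0.7344.
Payoff layer (t=4): V(4,0)=121.6797, V(4,1)=106.7969, V(4,2)=76.7951, V(4,3)=16.3152, V(4,4)=105.6045
  t=3,j=0: stock 23.2544 → up 29.5331 (V=106.7969), down 14.6503 (V=121.6797). Price 100.6820; hedge Δ=-1.0000, bond B=123.9364.
  t=3,j=1: stock 46.8779 → up 59.5349 (V=76.7951), down 29.5331 (V=106.7969). Price 77.0585; hedge Δ=-1.0000, bond B=123.9364.
  t=3,j=2: stock 94.4998 → up 120.0148 (V=16.3152), down 59.5349 (V=76.7951). Price 29.4366; hedge Δ=-1.0000, bond B=123.9364.
  t=3,j=3: stock 190.4996 → up 241.9345 (V=105.6045), down 120.0148 (V=16.3152). Price 74.4428; hedge Δ=0.7324, bond B=-65.0717.
  t=2,j=0: stock 36.9117 → up 46.8779 (V=77.0585), down 23.2544 (V=100.6820). Price 75.7577; hedge Δ=-1.0000, bond B=112.6694.
  t=2,j=1: stock 74.4093 → up 94.4998 (V=29.4366), down 46.8779 (V=77.0585). Price 38.2601; hedge Δ=-1.0000, bond B=112.6694.
  t=2,j=2: stock 149.9997 → up 190.4996 (V=74.4428), down 94.4998 (V=29.4366). Price 56.8073; hedge Δ=0.4688, bond B=-13.5150.
  t=1,j=0: stock 58.5900 → up 74.4093 (V=38.2601), down 36.9117 (V=75.7577). Price 43.8367; hedge Δ=-1.0000, bond B=102.4267.
  t=1,j=1: stock 118.1100 → up 149.9997 (V=56.8073), down 74.4093 (V=38.2601). Price 47.1643; hedge Δ=0.2454, bond B=18.1843.
  t=0,j=0: stock 93.0000 → up 118.1100 (V=47.1643), down 58.5900 (V=43.8367). Price 42.0731; hedge Δ=0.0559, bond B=36.8738.
Self-financing check: at every node Δ·S+B equals the discounted successor values.

(0,0): Delta=0.0559 Bond=36.8738
(1,0): Delta=-1.0000 Bond=102.4267
(1,1): Delta=0.2454 Bond=18.1843
(2,0): Delta=-1.0000 Bond=112.6694
(2,1): Delta=-1.0000 Bond=112.6694
(2,2): Delta=0.4688 Bond=-13.5150
(3,0): Delta=-1.0000 Bond=123.9364
(3,1): Delta=-1.0000 Bond=123.9364
(3,2): Delta=-1.0000 Bond=123.9364
(3,3): Delta=0.7324 Bond=-65.0717
V0=42.0731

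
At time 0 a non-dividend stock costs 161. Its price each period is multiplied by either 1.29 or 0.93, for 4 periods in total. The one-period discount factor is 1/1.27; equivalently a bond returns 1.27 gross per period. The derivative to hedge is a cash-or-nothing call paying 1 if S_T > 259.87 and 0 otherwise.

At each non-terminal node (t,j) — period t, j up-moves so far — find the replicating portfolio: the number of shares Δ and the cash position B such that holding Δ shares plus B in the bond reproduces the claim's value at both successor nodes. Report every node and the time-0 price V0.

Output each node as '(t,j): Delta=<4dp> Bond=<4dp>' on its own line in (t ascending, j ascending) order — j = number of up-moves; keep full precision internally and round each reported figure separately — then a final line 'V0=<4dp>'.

The replicating-portfolio and risk-neutral prices coincide; use p* = (1.27−0.93)/(1.29−0.93) = 0.9444 for the latter.
Terminal values V(4,·): V(4,0)=0.0000, V(4,1)=0.0000, V(4,2)=0.0000, V(4,3)=1.0000, V(4,4)=1.0000
Node (3,0) S=129.5015: V=(p*·0.0000+(1−p*)·0.0000)/1.27=0.0000; Δ=(0.0000−0.0000)/(167.0569−120.4364)=0.0000; B=V−Δ·S=0.0000
Node (3,1) S=179.6311: V=(p*·0.0000+(1−p*)·0.0000)/1.27=0.0000; Δ=(0.0000−0.0000)/(231.7241−167.0569)=0.0000; B=V−Δ·S=0.0000
Node (3,2) S=249.1657: V=(p*·1.0000+(1−p*)·0.0000)/1.27=0.7437; Δ=(1.0000−0.0000)/(321.4237−231.7241)=0.0111; B=V−Δ·S=-2.0341
Node (3,3) S=345.6169: V=(p*·1.0000+(1−p*)·1.0000)/1.27=0.7874; Δ=(1.0000−1.0000)/(445.8458−321.4237)=0.0000; B=V−Δ·S=0.7874
Node (2,0) S=139.2489: V=(p*·0.0000+(1−p*)·0.0000)/1.27=0.0000; Δ=(0.0000−0.0000)/(179.6311−129.5015)=0.0000; B=V−Δ·S=0.0000
Node (2,1) S=193.1517: V=(p*·0.7437+(1−p*)·0.0000)/1.27=0.5530; Δ=(0.7437−0.0000)/(249.1657−179.6311)=0.0107; B=V−Δ·S=-1.5127
Node (2,2) S=267.9201: V=(p*·0.7874+(1−p*)·0.7437)/1.27=0.6181; Δ=(0.7874−0.7437)/(345.6169−249.1657)=0.0005; B=V−Δ·S=0.4966
Node (1,0) S=149.7300: V=(p*·0.5530+(1−p*)·0.0000)/1.27=0.4113; Δ=(0.5530−0.0000)/(193.1517−139.2489)=0.0103; B=V−Δ·S=-1.1249
Node (1,1) S=207.6900: V=(p*·0.6181+(1−p*)·0.5530)/1.27=0.4838; Δ=(0.6181−0.5530)/(267.9201−193.1517)=0.0009; B=V−Δ·S=0.3031
Node (0,0) S=161.0000: V=(p*·0.4838+(1−p*)·0.4113)/1.27=0.3778; Δ=(0.4838−0.4113)/(207.6900−149.7300)=0.0013; B=V−Δ·S=0.1762
Self-financing check: at every node Δ·S+B equals the discounted successor values.

(0,0): Delta=0.0013 Bond=0.1762
(1,0): Delta=0.0103 Bond=-1.1249
(1,1): Delta=0.0009 Bond=0.3031
(2,0): Delta=0.0000 Bond=0.0000
(2,1): Delta=0.0107 Bond=-1.5127
(2,2): Delta=0.0005 Bond=0.4966
(3,0): Delta=0.0000 Bond=0.0000
(3,1): Delta=0.0000 Bond=0.0000
(3,2): Delta=0.0111 Bond=-2.0341
(3,3): Delta=0.0000 Bond=0.7874
V0=0.3778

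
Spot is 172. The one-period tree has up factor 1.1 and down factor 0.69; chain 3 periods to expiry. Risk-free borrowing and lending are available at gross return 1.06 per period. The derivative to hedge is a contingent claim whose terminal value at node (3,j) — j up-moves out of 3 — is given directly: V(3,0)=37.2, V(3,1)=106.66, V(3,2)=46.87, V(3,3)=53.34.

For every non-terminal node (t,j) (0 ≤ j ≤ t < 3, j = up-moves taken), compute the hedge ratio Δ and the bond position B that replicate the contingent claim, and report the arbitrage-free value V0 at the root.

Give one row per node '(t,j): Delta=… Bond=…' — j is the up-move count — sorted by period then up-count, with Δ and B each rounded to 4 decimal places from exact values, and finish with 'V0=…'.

(0,0): Delta=-0.0580 Bond=54.6122
(1,0): Delta=-0.9147 Bond=159.5624
(1,1): Delta=0.0001 Bond=46.8972
(2,0): Delta=2.0688 Bond=-75.1850
(2,1): Delta=-1.1171 Bond=195.5492
(2,2): Delta=0.0758 Bond=33.9448
V0=44.6315

No-arbitrage ⇒ martingale measure with p* = (R−d)/(u−d) = 0.9024.
Payoff layer (t=3): V(3,0)=37.2000, V(3,1)=106.6600, V(3,2)=46.8700, V(3,3)=53.3400
  t=2,j=0: stock 81.8892 → up 90.0781 (V=106.6600), down 56.5035 (V=37.2000). Price 94.2296; hedge Δ=2.0688, bond B=-75.1850.
  t=2,j=1: stock 130.5480 → up 143.6028 (V=46.8700), down 90.0781 (V=106.6600). Price 49.7200; hedge Δ=-1.1171, bond B=195.5492.
  t=2,j=2: stock 208.1200 → up 228.9320 (V=53.3400), down 143.6028 (V=46.8700). Price 49.7253; hedge Δ=0.0758, bond B=33.9448.
  t=1,j=0: stock 118.6800 → up 130.5480 (V=49.7200), down 81.8892 (V=94.2296). Price 51.0022; hedge Δ=-0.9147, bond B=159.5624.
  t=1,j=1: stock 189.2000 → up 208.1200 (V=49.7253), down 130.5480 (V=49.7200). Price 46.9101; hedge Δ=0.0001, bond B=46.8972.
  t=0,j=0: stock 172.0000 → up 189.2000 (V=46.9101), down 118.6800 (V=51.0022). Price 44.6315; hedge Δ=-0.0580, bond B=54.6122.
Check: Δ(0,0)·S0 + B(0,0) = 44.6315 = V0.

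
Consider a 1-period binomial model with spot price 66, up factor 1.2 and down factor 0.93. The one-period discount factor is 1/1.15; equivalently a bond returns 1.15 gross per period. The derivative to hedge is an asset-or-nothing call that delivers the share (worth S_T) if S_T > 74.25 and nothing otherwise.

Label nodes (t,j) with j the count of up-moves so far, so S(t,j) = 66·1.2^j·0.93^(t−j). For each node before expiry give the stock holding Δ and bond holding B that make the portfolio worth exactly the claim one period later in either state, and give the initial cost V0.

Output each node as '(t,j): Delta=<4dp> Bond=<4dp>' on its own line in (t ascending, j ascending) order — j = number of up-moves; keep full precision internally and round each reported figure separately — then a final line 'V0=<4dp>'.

Under the risk-neutral measure, an up-move has probability p* = (R−d)/(u−d) = 0.8148 and values discount at R = 1.15.
Terminal values V(1,·): V(1,0)=0.0000, V(1,1)=79.2000
Node (0,0) S=66.0000: V=(p*·79.2000+(1−p*)·0.0000)/1.15=56.1159; Δ=(79.2000−0.0000)/(79.2000−61.3800)=4.4444; B=V−Δ·S=-237.2174
Check: Δ(0,0)·S0 + B(0,0) = 56.1159 = V0.

(0,0): Delta=4.4444 Bond=-237.2174
V0=56.1159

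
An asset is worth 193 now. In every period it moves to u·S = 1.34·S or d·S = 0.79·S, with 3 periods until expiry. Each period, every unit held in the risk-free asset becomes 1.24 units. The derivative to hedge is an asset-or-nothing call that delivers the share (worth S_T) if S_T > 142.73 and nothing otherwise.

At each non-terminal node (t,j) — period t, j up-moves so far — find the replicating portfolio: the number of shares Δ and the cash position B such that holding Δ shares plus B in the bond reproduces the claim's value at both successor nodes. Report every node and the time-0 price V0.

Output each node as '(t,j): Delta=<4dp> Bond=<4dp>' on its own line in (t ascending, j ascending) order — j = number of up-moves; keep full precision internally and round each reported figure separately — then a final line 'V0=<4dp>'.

(0,0): Delta=1.0193 Bond=-4.0197
(1,0): Delta=1.1664 Bond=-27.4141
(1,1): Delta=1.0000 Bond=0.0000
(2,0): Delta=2.4364 Bond=-186.9644
(2,1): Delta=1.0000 Bond=0.0000
(2,2): Delta=1.0000 Bond=0.0000
V0=192.7000

No-arbitrage ⇒ martingale measure with p* = (R−d)/(u−d) = 0.8182.
At expiry t=3: V(3,0)=0.0000, V(3,1)=161.4047, V(3,2)=273.7751, V(3,3)=464.3781
Node (2,0) S=120.4513: V=(p*·161.4047+(1−p*)·0.0000)/1.24=106.4987; Δ=(161.4047−0.0000)/(161.4047−95.1565)=2.4364; B=V−Δ·S=-186.9644
Node (2,1) S=204.3098: V=(p*·273.7751+(1−p*)·161.4047)/1.24=204.3098; Δ=(273.7751−161.4047)/(273.7751−161.4047)=1.0000; B=V−Δ·S=0.0000
Node (2,2) S=346.5508: V=(p*·464.3781+(1−p*)·273.7751)/1.24=346.5508; Δ=(464.3781−273.7751)/(464.3781−273.7751)=1.0000; B=V−Δ·S=0.0000
Node (1,0) S=152.4700: V=(p*·204.3098+(1−p*)·106.4987)/1.24=150.4242; Δ=(204.3098−106.4987)/(204.3098−120.4513)=1.1664; B=V−Δ·S=-27.4141
Node (1,1) S=258.6200: V=(p*·346.5508+(1−p*)·204.3098)/1.24=258.6200; Δ=(346.5508−204.3098)/(346.5508−204.3098)=1.0000; B=V−Δ·S=0.0000
Node (0,0) S=193.0000: V=(p*·258.6200+(1−p*)·150.4242)/1.24=192.7000; Δ=(258.6200−150.4242)/(258.6200−152.4700)=1.0193; B=V−Δ·S=-4.0197
Each (Δ,B) replicates both successor values, so the strategy is self-financing and V0 is arbitrage-free.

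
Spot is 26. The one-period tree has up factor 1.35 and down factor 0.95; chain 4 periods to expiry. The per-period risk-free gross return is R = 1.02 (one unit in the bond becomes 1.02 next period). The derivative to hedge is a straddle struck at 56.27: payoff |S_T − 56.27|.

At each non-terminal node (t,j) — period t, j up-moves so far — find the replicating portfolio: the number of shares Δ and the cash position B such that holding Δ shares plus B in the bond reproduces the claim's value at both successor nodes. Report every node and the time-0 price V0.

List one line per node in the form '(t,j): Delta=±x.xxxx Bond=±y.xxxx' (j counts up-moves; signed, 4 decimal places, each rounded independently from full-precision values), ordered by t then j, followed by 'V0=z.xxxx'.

Risk-neutral probability p* = (R−d)/(u−d) = (1.02−0.95)/(1.35−0.95) = 0.1750.
Terminal payoffs: V(4,0)=35.0928, V(4,1)=26.1761, V(4,2)=13.5050, V(4,3)=4.5013, V(4,4)=30.0892
  t=3,j=0: stock 22.2917 → up 30.0939 (V=26.1761), down 21.1772 (V=35.0928). Price 32.8749; hedge Δ=-1.0000, bond B=55.1667.
  t=3,j=1: stock 31.6777 → up 42.7650 (V=13.5050), down 30.0939 (V=26.1761). Price 23.4889; hedge Δ=-1.0000, bond B=55.1667.
  t=3,j=2: stock 45.0158 → up 60.7713 (V=4.5013), down 42.7650 (V=13.5050). Price 11.6955; hedge Δ=-0.5000, bond B=34.2049.
  t=3,j=3: stock 63.9698 → up 86.3592 (V=30.0892), down 60.7713 (V=4.5013). Price 8.8031; hedge Δ=1.0000, bond B=-55.1667.
  t=2,j=0: stock 23.4650 → up 31.6778 (V=23.4889), down 22.2918 (V=32.8749). Price 30.6200; hedge Δ=-1.0000, bond B=54.0850.
  t=2,j=1: stock 33.3450 → up 45.0158 (V=11.6955), down 31.6777 (V=23.4889). Price 21.0050; hedge Δ=-0.8842, bond B=50.4886.
  t=2,j=2: stock 47.3850 → up 63.9698 (V=8.8031), down 45.0158 (V=11.6955). Price 10.9699; hedge Δ=-0.1526, bond B=18.2009.
  t=1,j=0: stock 24.7000 → up 33.3450 (V=21.0050), down 23.4650 (V=30.6200). Price 28.3699; hedge Δ=-0.9732, bond B=52.4075.
  t=1,j=1: stock 35.1000 → up 47.3850 (V=10.9699), down 33.3450 (V=21.0050). Price 18.8714; hedge Δ=-0.7147, bond B=43.9591.
  t=0,j=0: stock 26.0000 → up 35.1000 (V=18.8714), down 24.7000 (V=28.3699). Price 26.1840; hedge Δ=-0.9133, bond B=49.9304.
Self-financing check: at every node Δ·S+B equals the discounted successor values.

(0,0): Delta=-0.9133 Bond=49.9304
(1,0): Delta=-0.9732 Bond=52.4075
(1,1): Delta=-0.7147 Bond=43.9591
(2,0): Delta=-1.0000 Bond=54.0850
(2,1): Delta=-0.8842 Bond=50.4886
(2,2): Delta=-0.1526 Bond=18.2009
(3,0): Delta=-1.0000 Bond=55.1667
(3,1): Delta=-1.0000 Bond=55.1667
(3,2): Delta=-0.5000 Bond=34.2049
(3,3): Delta=1.0000 Bond=-55.1667
V0=26.1840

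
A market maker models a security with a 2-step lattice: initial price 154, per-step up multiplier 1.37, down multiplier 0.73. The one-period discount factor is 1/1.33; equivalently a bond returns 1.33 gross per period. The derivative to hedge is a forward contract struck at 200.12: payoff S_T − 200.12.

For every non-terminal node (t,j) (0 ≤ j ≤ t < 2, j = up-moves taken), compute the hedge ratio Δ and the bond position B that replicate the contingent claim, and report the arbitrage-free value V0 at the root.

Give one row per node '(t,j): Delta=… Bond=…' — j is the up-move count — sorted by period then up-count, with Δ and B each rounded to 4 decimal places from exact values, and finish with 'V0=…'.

(0,0): Delta=1.0000 Bond=-113.1325
(1,0): Delta=1.0000 Bond=-150.4662
(1,1): Delta=1.0000 Bond=-150.4662
V0=40.8675

Since d<R<u, set p* = (R−d)/(u−d) = 0.9375; price each node as the discounted p*-expectation of its children.
Terminal payoffs: V(2,0)=-118.0534, V(2,1)=-46.1046, V(2,2)=88.9226
  t=1,j=0: stock 112.4200 → up 154.0154 (V=-46.1046), down 82.0666 (V=-118.0534). Price -38.0462; hedge Δ=1.0000, bond B=-150.4662.
  t=1,j=1: stock 210.9800 → up 289.0426 (V=88.9226), down 154.0154 (V=-46.1046). Price 60.5138; hedge Δ=1.0000, bond B=-150.4662.
  t=0,j=0: stock 154.0000 → up 210.9800 (V=60.5138), down 112.4200 (V=-38.0462). Price 40.8675; hedge Δ=1.0000, bond B=-113.1325.
Self-financing check: at every node Δ·S+B equals the discounted successor values.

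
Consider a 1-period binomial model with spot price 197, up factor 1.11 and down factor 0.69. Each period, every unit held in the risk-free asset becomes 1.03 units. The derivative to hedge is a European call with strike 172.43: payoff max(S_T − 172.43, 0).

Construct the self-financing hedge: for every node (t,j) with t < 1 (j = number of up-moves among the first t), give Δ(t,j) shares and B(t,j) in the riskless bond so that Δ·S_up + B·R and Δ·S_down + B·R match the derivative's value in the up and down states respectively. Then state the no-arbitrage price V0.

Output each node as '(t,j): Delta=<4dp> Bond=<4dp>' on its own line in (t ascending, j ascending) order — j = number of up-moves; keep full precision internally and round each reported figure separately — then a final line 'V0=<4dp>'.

Since d<R<u, set p* = (R−d)/(u−d) = 0.8095; price each node as the discounted p*-expectation of its children.
At expiry t=1: V(1,0)=0.0000, V(1,1)=46.2400
(0,0): S=197.0000. Δ = (V_up−V_dn)/(S_up−S_dn) = (46.2400−0.0000)/(218.6700−135.9300) = 0.5589. V = [p*·46.2400 + (1−p*)·0.0000]/1.03 = 36.3421. B = V − Δ·S = -73.7531.
The time-0 hedge costs 36.3421, which is the no-arbitrage price.

(0,0): Delta=0.5589 Bond=-73.7531
V0=36.3421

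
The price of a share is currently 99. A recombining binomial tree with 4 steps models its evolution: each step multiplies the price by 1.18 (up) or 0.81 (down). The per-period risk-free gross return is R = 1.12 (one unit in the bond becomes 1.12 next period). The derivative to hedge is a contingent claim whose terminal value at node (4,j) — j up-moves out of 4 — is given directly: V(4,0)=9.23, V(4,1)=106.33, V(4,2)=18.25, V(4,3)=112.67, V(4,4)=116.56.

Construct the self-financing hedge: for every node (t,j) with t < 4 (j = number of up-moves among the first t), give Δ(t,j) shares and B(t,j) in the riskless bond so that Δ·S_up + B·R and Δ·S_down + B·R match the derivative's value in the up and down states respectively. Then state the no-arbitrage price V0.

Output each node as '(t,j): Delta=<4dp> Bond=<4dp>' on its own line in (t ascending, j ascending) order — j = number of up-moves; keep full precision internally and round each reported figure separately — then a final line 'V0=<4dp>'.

Since d<R<u, set p* = (R−d)/(u−d) = 0.8378; price each node as the discounted p*-expectation of its children.
At expiry t=4: V(4,0)=9.2300, V(4,1)=106.3300, V(4,2)=18.2500, V(4,3)=112.6700, V(4,4)=116.5600
(3,0): S=52.6127. Δ = (V_up−V_dn)/(S_up−S_dn) = (106.3300−9.2300)/(62.0829−42.6163) = 4.9880. V = [p*·106.3300 + (1−p*)·9.2300]/1.12 = 80.8786. B = V − Δ·S = -181.5538.
(3,1): S=76.6456. Δ = (V_up−V_dn)/(S_up−S_dn) = (18.2500−106.3300)/(90.4418−62.0829) = -3.1059. V = [p*·18.2500 + (1−p*)·106.3300]/1.12 = 29.0475. B = V − Δ·S = 267.1016.
(3,2): S=111.6566. Δ = (V_up−V_dn)/(S_up−S_dn) = (112.6700−18.2500)/(131.7547−90.4418) = 2.2855. V = [p*·112.6700 + (1−p*)·18.2500]/1.12 = 86.9274. B = V − Δ·S = -168.2618.
(3,3): S=162.6602. Δ = (V_up−V_dn)/(S_up−S_dn) = (116.5600−112.6700)/(191.9390−131.7547) = 0.0646. V = [p*·116.5600 + (1−p*)·112.6700]/1.12 = 103.5082. B = V − Δ·S = 92.9947.
(2,0): S=64.9539. Δ = (V_up−V_dn)/(S_up−S_dn) = (29.0475−80.8786)/(76.6456−52.6127) = -2.1567. V = [p*·29.0475 + (1−p*)·80.8786]/1.12 = 33.4398. B = V − Δ·S = 173.5238.
(2,1): S=94.6242. Δ = (V_up−V_dn)/(S_up−S_dn) = (86.9274−29.0475)/(111.6566−76.6456) = 1.6532. V = [p*·86.9274 + (1−p*)·29.0475]/1.12 = 69.2334. B = V − Δ·S = -87.1985.
(2,2): S=137.8476. Δ = (V_up−V_dn)/(S_up−S_dn) = (103.5082−86.9274)/(162.6602−111.6566) = 0.3251. V = [p*·103.5082 + (1−p*)·86.9274]/1.12 = 90.0173. B = V − Δ·S = 45.2043.
(1,0): S=80.1900. Δ = (V_up−V_dn)/(S_up−S_dn) = (69.2334−33.4398)/(94.6242−64.9539) = 1.2064. V = [p*·69.2334 + (1−p*)·33.4398]/1.12 = 56.6331. B = V − Δ·S = -40.1065.
(1,1): S=116.8200. Δ = (V_up−V_dn)/(S_up−S_dn) = (90.0173−69.2334)/(137.8476−94.6242) = 0.4808. V = [p*·90.0173 + (1−p*)·69.2334]/1.12 = 77.3634. B = V − Δ·S = 21.1907.
(0,0): S=99.0000. Δ = (V_up−V_dn)/(S_up−S_dn) = (77.3634−56.6331)/(116.8200−80.1900) = 0.5659. V = [p*·77.3634 + (1−p*)·56.6331]/1.12 = 66.0730. B = V − Δ·S = 10.0452.
The time-0 hedge costs 66.0730, which is the no-arbitrage price.

(0,0): Delta=0.5659 Bond=10.0452
(1,0): Delta=1.2064 Bond=-40.1065
(1,1): Delta=0.4808 Bond=21.1907
(2,0): Delta=-2.1567 Bond=173.5238
(2,1): Delta=1.6532 Bond=-87.1985
(2,2): Delta=0.3251 Bond=45.2043
(3,0): Delta=4.9880 Bond=-181.5538
(3,1): Delta=-3.1059 Bond=267.1016
(3,2): Delta=2.2855 Bond=-168.2618
(3,3): Delta=0.0646 Bond=92.9947
V0=66.0730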